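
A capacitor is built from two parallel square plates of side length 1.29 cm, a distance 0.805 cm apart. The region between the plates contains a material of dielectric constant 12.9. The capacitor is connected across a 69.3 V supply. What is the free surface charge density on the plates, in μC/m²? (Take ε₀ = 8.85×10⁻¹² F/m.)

0.983 μC/m²

A = (1.29 cm)² = 1.66×10⁻⁴ m².
C = κε₀A/d = 12.9 × 8.85×10⁻¹² × 1.66×10⁻⁴ / 8.05×10⁻³ = 2.36×10⁻¹² F.
σ = Q/A = CV/A = 2.36×10⁻¹² × 69.3 / 1.66×10⁻⁴ = 9.83×10⁻⁷ C/m².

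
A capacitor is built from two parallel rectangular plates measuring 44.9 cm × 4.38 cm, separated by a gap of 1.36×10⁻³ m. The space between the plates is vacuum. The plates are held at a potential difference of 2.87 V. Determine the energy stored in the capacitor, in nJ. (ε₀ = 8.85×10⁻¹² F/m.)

A = 44.9 × 4.38 cm² = 1.97×10⁻² m².
C = ε₀A/d = 8.85×10⁻¹² × 1.97×10⁻² / 1.36×10⁻³ = 1.28×10⁻¹⁰ F.
U = ½CV² = ½ × 1.28×10⁻¹⁰ × (2.87)² = 5.27×10⁻¹⁰ J.

0.527 nJ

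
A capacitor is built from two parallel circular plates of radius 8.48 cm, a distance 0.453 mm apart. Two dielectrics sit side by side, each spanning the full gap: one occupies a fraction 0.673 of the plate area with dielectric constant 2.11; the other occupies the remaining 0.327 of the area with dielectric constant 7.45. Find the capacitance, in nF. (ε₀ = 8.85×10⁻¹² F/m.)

1.70 nF

A = π(8.48 cm)² = 2.26×10⁻² m².
Side-by-side slabs ⇒ two capacitors in parallel, each spanning the full gap.
C₁ = κ₁ε₀A₁/d = 2.11 × 8.85×10⁻¹² × 1.52×10⁻² / 4.53×10⁻⁴ = 6.27×10⁻¹⁰ F.
C₂ = κ₂ε₀A₂/d = 7.45 × 8.85×10⁻¹² × 7.39×10⁻³ / 4.53×10⁻⁴ = 1.08×10⁻⁹ F.
C = C₁ + C₂ = 1.70×10⁻⁹ F.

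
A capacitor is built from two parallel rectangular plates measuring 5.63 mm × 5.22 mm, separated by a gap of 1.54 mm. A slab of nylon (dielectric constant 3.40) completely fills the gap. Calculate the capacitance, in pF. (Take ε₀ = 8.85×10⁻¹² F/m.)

0.574 pF

A = 5.63 × 5.22 mm² = 2.94×10⁻⁵ m².
C = κε₀A/d = 3.40 × 8.85×10⁻¹² × 2.94×10⁻⁵ / 1.54×10⁻³ = 5.74×10⁻¹³ F.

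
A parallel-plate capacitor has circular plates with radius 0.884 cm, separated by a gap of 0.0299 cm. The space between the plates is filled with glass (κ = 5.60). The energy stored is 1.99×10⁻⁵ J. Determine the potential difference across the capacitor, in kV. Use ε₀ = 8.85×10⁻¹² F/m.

V ≈ 0.989 kV

A = π(0.884 cm)² = 2.46×10⁻⁴ m².
C = κε₀A/d = 5.60 × 8.85×10⁻¹² × 2.46×10⁻⁴ / 2.99×10⁻⁴ = 4.07×10⁻¹¹ F.
V = √(2U/C) = √(2 × 1.99×10⁻⁵ / 4.07×10⁻¹¹) = 9.89×10² V.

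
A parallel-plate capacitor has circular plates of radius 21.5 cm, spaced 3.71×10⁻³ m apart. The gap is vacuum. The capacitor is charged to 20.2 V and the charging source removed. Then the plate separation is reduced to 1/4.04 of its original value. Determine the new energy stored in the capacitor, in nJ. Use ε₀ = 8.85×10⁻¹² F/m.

A = π(21.5 cm)² = 0.145 m².
Initially C₁ = ε₀A/d = 8.85×10⁻¹² × 0.145 / 3.71×10⁻³ = 3.46×10⁻¹⁰ F.
U₁ = 7.07×10⁻⁸ J.
Isolated ⇒ Q is held fixed. C₂ = 4.04 C₁ and U = Q²/(2C), so U₂/U₁ = C₁/C₂ = 0.248.
U₂ = 0.248 × 7.07×10⁻⁸ = 1.75×10⁻⁸ J.

17.5 nJ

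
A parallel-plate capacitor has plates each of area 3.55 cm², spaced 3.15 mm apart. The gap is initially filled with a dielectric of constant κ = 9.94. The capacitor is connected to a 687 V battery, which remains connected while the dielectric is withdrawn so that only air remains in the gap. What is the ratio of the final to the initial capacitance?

C₂/C₁ ≈ 0.101

C = κε₀A/d scales with κ, so C₂/C₁ = 1/κ = 1/9.94 = 0.101.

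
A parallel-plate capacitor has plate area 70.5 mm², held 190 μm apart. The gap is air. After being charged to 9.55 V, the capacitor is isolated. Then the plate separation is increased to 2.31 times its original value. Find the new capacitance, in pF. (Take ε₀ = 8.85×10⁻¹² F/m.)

C ≈ 1.42 pF

A = 70.5 mm² = 7.05×10⁻⁵ m².
Initially C₁ = ε₀A/d = 8.85×10⁻¹² × 7.05×10⁻⁵ / 1.90×10⁻⁴ = 3.28×10⁻¹² F.
C = ε₀A/d scales as 1/d, so C₂/C₁ = d₁/d₂ = 1/2.31 = 0.433.
C₂ = 0.433 × 3.28×10⁻¹² = 1.42×10⁻¹² F.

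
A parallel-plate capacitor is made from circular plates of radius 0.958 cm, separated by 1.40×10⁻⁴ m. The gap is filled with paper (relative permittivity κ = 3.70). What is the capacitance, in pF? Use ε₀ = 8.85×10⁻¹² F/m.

67.4 pF

A = π(0.958 cm)² = 2.88×10⁻⁴ m².
C = κε₀A/d = 3.70 × 8.85×10⁻¹² × 2.88×10⁻⁴ / 1.40×10⁻⁴ = 6.74×10⁻¹¹ F.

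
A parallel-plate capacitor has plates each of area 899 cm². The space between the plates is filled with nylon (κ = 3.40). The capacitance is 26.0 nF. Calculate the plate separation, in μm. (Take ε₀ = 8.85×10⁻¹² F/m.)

d ≈ 104 μm

A = 899 cm² = 8.99×10⁻² m².
d = κε₀A/C = 3.40 × 8.85×10⁻¹² × 8.99×10⁻² / 2.60×10⁻⁸ = 1.04×10⁻⁴ m.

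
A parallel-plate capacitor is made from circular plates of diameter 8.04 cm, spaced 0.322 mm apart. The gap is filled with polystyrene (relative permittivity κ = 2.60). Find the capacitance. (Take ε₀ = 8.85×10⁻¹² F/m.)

C ≈ 363 pF

A = π(8.04/2 cm)² = 5.08×10⁻³ m².
C = κε₀A/d = 2.60 × 8.85×10⁻¹² × 5.08×10⁻³ / 3.22×10⁻⁴ = 3.63×10⁻¹⁰ F.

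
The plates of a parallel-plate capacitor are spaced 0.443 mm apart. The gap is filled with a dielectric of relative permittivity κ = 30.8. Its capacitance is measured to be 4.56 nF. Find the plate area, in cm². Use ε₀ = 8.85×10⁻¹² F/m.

A = Cd/(κε₀) = 4.56×10⁻⁹ × 4.43×10⁻⁴ / (30.8 × 8.85×10⁻¹²) = 7.41×10⁻³ m².

A ≈ 74.1 cm²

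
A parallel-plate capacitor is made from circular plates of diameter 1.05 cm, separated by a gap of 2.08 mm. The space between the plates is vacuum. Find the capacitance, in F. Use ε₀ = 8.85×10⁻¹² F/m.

3.68×10⁻¹³ F

A = π(1.05/2 cm)² = 8.66×10⁻⁵ m².
C = ε₀A/d = 8.85×10⁻¹² × 8.66×10⁻⁵ / 2.08×10⁻³ = 3.68×10⁻¹³ F.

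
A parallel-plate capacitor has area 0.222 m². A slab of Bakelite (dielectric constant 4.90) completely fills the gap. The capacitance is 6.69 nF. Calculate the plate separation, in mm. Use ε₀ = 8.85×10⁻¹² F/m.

d ≈ 1.44 mm

d = κε₀A/C = 4.90 × 8.85×10⁻¹² × 0.222 / 6.69×10⁻⁹ = 1.44×10⁻³ m.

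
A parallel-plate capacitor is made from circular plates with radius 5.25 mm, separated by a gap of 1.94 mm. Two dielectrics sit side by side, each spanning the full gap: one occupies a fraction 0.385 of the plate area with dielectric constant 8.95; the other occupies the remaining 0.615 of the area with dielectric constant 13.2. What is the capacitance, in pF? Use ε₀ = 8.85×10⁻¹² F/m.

4.57 pF

A = π(5.25 mm)² = 8.66×10⁻⁵ m².
Side-by-side slabs ⇒ two capacitors in parallel, each spanning the full gap.
C₁ = κ₁ε₀A₁/d = 8.95 × 8.85×10⁻¹² × 3.33×10⁻⁵ / 1.94×10⁻³ = 1.36×10⁻¹² F.
C₂ = κ₂ε₀A₂/d = 13.2 × 8.85×10⁻¹² × 5.33×10⁻⁵ / 1.94×10⁻³ = 3.21×10⁻¹² F.
C = C₁ + C₂ = 4.57×10⁻¹² F.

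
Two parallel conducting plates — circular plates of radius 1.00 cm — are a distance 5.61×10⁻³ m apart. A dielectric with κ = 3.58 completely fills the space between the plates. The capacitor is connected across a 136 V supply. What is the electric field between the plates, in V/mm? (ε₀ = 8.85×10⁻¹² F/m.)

E ≈ 24.2 V/mm

E = V/d = 136 / 5.61×10⁻³ = 2.42×10⁴ V/m.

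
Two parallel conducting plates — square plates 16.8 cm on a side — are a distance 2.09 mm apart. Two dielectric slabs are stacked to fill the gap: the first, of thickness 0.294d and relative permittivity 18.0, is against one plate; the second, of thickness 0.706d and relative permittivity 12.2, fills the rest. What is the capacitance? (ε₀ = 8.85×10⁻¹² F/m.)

A = (16.8 cm)² = 2.82×10⁻² m².
Stacked slabs ⇒ two capacitors in series, each with the full plate area.
C₁ = κ₁ε₀A/d₁ = 18.0 × 8.85×10⁻¹² × 2.82×10⁻² / 6.14×10⁻⁴ = 7.32×10⁻⁹ F.
C₂ = κ₂ε₀A/d₂ = 12.2 × 8.85×10⁻¹² × 2.82×10⁻² / 1.48×10⁻³ = 2.07×10⁻⁹ F.
C = (1/C₁ + 1/C₂)⁻¹ = 1.61×10⁻⁹ F.

C ≈ 1.61 nF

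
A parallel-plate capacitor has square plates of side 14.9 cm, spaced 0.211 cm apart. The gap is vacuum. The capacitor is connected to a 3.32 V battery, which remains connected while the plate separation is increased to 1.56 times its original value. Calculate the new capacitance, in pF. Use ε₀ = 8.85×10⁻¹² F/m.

A = (14.9 cm)² = 2.22×10⁻² m².
Initially C₁ = ε₀A/d = 8.85×10⁻¹² × 2.22×10⁻² / 2.11×10⁻³ = 9.31×10⁻¹¹ F.
C = ε₀A/d scales as 1/d, so C₂/C₁ = d₁/d₂ = 1/1.56 = 0.641.
C₂ = 0.641 × 9.31×10⁻¹¹ = 5.97×10⁻¹¹ F.

59.7 pF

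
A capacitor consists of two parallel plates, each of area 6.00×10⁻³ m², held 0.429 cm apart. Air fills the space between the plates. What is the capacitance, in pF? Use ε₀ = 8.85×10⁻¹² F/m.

C = ε₀A/d = 8.85×10⁻¹² × 6.00×10⁻³ / 4.29×10⁻³ = 1.24×10⁻¹¹ F.

12.4 pF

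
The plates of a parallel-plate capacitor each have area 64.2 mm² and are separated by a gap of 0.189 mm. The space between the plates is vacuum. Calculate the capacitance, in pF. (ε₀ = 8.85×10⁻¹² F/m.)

A = 64.2 mm² = 6.42×10⁻⁵ m².
C = ε₀A/d = 8.85×10⁻¹² × 6.42×10⁻⁵ / 1.89×10⁻⁴ = 3.01×10⁻¹² F.

C ≈ 3.01 pF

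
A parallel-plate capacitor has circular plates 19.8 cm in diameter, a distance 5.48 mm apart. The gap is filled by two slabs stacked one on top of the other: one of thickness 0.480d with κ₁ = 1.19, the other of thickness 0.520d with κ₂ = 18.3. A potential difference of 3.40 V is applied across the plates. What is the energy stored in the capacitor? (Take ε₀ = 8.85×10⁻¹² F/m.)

A = π(19.8/2 cm)² = 3.08×10⁻² m².
Stacked slabs ⇒ two capacitors in series, each with the full plate area.
C₁ = κ₁ε₀A/d₁ = 1.19 × 8.85×10⁻¹² × 3.08×10⁻² / 2.63×10⁻³ = 1.23×10⁻¹⁰ F.
C₂ = κ₂ε₀A/d₂ = 18.3 × 8.85×10⁻¹² × 3.08×10⁻² / 2.85×10⁻³ = 1.75×10⁻⁹ F.
C = (1/C₁ + 1/C₂)⁻¹ = 1.15×10⁻¹⁰ F.
U = ½CV² = ½ × 1.15×10⁻¹⁰ × (3.40)² = 6.66×10⁻¹⁰ J.

U ≈ 0.666 nJ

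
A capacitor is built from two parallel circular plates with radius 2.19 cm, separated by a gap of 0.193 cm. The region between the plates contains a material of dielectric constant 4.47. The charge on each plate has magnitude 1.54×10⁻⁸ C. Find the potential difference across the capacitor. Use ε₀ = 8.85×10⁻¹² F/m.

V ≈ 499 V

A = π(2.19 cm)² = 1.51×10⁻³ m².
C = κε₀A/d = 4.47 × 8.85×10⁻¹² × 1.51×10⁻³ / 1.93×10⁻³ = 3.09×10⁻¹¹ F.
V = Q/C = 1.54×10⁻⁸ / 3.09×10⁻¹¹ = 4.99×10² V.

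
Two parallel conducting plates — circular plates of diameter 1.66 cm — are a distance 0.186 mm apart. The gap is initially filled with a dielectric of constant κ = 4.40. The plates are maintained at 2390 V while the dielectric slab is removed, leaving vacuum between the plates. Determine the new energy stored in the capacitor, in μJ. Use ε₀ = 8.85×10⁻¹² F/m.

29.4 μJ

A = π(1.66/2 cm)² = 2.16×10⁻⁴ m².
Initially C₁ = κε₀A/d = 4.40 × 8.85×10⁻¹² × 2.16×10⁻⁴ / 1.86×10⁻⁴ = 4.53×10⁻¹¹ F.
U₁ = 1.29×10⁻⁴ J.
Battery connected ⇒ V is held fixed. C₂ = 0.227 C₁ and U = ½CV², so U₂/U₁ = C₂/C₁ = 0.227.
U₂ = 0.227 × 1.29×10⁻⁴ = 2.94×10⁻⁵ J.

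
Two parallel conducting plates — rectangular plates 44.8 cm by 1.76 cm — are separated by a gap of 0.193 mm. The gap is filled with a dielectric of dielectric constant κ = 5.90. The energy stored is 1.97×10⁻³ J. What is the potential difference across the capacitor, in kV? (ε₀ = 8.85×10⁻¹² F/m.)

1.36 kV

A = 44.8 × 1.76 cm² = 7.88×10⁻³ m².
C = κε₀A/d = 5.90 × 8.85×10⁻¹² × 7.88×10⁻³ / 1.93×10⁻⁴ = 2.13×10⁻⁹ F.
V = √(2U/C) = √(2 × 1.97×10⁻³ / 2.13×10⁻⁹) = 1.36×10³ V.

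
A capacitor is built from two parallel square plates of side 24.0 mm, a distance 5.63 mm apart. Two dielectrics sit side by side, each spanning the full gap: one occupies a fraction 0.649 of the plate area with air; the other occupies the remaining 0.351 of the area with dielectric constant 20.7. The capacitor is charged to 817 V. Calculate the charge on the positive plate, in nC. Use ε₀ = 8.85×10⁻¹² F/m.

A = (24.0 mm)² = 5.76×10⁻⁴ m².
Side-by-side slabs ⇒ two capacitors in parallel, each spanning the full gap.
C₁ = κ₁ε₀A₁/d = 1.00 × 8.85×10⁻¹² × 3.74×10⁻⁴ / 5.63×10⁻³ = 5.88×10⁻¹³ F.
C₂ = κ₂ε₀A₂/d = 20.7 × 8.85×10⁻¹² × 2.02×10⁻⁴ / 5.63×10⁻³ = 6.58×10⁻¹² F.
C = C₁ + C₂ = 7.17×10⁻¹² F.
Q = CV = 7.17×10⁻¹² × 817 = 5.85×10⁻⁹ C.

Q ≈ 5.85 nC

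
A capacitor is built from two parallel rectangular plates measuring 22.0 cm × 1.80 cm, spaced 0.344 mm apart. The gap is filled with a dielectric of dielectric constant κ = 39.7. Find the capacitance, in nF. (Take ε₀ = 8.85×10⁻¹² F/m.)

A = 22.0 × 1.80 cm² = 3.96×10⁻³ m².
C = κε₀A/d = 39.7 × 8.85×10⁻¹² × 3.96×10⁻³ / 3.44×10⁻⁴ = 4.04×10⁻⁹ F.

C ≈ 4.04 nF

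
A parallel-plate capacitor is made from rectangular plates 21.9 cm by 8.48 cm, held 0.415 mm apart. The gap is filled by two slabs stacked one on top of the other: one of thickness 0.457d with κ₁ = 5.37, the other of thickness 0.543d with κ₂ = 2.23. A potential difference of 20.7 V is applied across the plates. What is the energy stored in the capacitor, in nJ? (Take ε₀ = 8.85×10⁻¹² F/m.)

A = 21.9 × 8.48 cm² = 1.86×10⁻² m².
Stacked slabs ⇒ two capacitors in series, each with the full plate area.
C₁ = κ₁ε₀A/d₁ = 5.37 × 8.85×10⁻¹² × 1.86×10⁻² / 1.90×10⁻⁴ = 4.65×10⁻⁹ F.
C₂ = κ₂ε₀A/d₂ = 2.23 × 8.85×10⁻¹² × 1.86×10⁻² / 2.25×10⁻⁴ = 1.63×10⁻⁹ F.
C = (1/C₁ + 1/C₂)⁻¹ = 1.21×10⁻⁹ F.
U = ½CV² = ½ × 1.21×10⁻⁹ × (20.7)² = 2.58×10⁻⁷ J.

U ≈ 258 nJ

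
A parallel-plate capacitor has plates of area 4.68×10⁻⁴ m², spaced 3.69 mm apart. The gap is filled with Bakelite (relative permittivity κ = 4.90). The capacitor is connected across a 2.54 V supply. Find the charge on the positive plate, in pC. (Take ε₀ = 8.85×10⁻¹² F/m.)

C = κε₀A/d = 4.90 × 8.85×10⁻¹² × 4.68×10⁻⁴ / 3.69×10⁻³ = 5.50×10⁻¹² F.
Q = CV = 5.50×10⁻¹² × 2.54 = 1.40×10⁻¹¹ C.

Q ≈ 14.0 pC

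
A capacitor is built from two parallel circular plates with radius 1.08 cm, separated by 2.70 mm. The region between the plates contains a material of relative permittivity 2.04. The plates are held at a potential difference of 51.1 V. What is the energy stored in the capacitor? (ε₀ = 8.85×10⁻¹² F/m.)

U ≈ 3.20 nJ

A = π(1.08 cm)² = 3.66×10⁻⁴ m².
C = κε₀A/d = 2.04 × 8.85×10⁻¹² × 3.66×10⁻⁴ / 2.70×10⁻³ = 2.45×10⁻¹² F.
U = ½CV² = ½ × 2.45×10⁻¹² × (51.1)² = 3.20×10⁻⁹ J.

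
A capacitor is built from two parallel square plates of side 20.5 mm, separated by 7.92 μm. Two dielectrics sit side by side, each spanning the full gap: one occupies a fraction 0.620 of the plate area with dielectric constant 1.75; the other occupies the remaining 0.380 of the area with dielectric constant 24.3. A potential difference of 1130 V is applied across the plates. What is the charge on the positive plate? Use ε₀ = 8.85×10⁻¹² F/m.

A = (20.5 mm)² = 4.20×10⁻⁴ m².
Side-by-side slabs ⇒ two capacitors in parallel, each spanning the full gap.
C₁ = κ₁ε₀A₁/d = 1.75 × 8.85×10⁻¹² × 2.61×10⁻⁴ / 7.92×10⁻⁶ = 5.10×10⁻¹⁰ F.
C₂ = κ₂ε₀A₂/d = 24.3 × 8.85×10⁻¹² × 1.60×10⁻⁴ / 7.92×10⁻⁶ = 4.34×10⁻⁹ F.
C = C₁ + C₂ = 4.85×10⁻⁹ F.
Q = CV = 4.85×10⁻⁹ × 1130 = 5.48×10⁻⁶ C.

5.48 μC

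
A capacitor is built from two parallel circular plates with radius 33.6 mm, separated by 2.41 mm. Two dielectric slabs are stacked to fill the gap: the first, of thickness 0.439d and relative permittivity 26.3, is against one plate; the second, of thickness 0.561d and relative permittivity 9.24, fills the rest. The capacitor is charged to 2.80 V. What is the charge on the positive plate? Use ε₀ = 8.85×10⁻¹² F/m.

Q ≈ 471 pC

A = π(33.6 mm)² = 3.55×10⁻³ m².
Stacked slabs ⇒ two capacitors in series, each with the full plate area.
C₁ = κ₁ε₀A/d₁ = 26.3 × 8.85×10⁻¹² × 3.55×10⁻³ / 1.06×10⁻³ = 7.80×10⁻¹⁰ F.
C₂ = κ₂ε₀A/d₂ = 9.24 × 8.85×10⁻¹² × 3.55×10⁻³ / 1.35×10⁻³ = 2.15×10⁻¹⁰ F.
C = (1/C₁ + 1/C₂)⁻¹ = 1.68×10⁻¹⁰ F.
Q = CV = 1.68×10⁻¹⁰ × 2.80 = 4.71×10⁻¹⁰ C.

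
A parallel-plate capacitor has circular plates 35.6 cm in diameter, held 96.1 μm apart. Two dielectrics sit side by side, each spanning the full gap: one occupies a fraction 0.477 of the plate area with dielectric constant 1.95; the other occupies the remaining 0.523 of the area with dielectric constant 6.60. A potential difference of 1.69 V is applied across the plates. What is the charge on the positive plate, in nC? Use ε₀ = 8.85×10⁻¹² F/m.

67.9 nC

A = π(35.6/2 cm)² = 9.95×10⁻² m².
Side-by-side slabs ⇒ two capacitors in parallel, each spanning the full gap.
C₁ = κ₁ε₀A₁/d = 1.95 × 8.85×10⁻¹² × 4.75×10⁻² / 9.61×10⁻⁵ = 8.53×10⁻⁹ F.
C₂ = κ₂ε₀A₂/d = 6.60 × 8.85×10⁻¹² × 5.21×10⁻² / 9.61×10⁻⁵ = 3.16×10⁻⁸ F.
C = C₁ + C₂ = 4.02×10⁻⁸ F.
Q = CV = 4.02×10⁻⁸ × 1.69 = 6.79×10⁻⁸ C.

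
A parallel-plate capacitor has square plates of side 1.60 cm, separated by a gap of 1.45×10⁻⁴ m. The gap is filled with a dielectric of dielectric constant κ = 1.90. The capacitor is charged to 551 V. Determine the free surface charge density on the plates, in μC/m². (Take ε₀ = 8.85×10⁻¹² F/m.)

A = (1.60 cm)² = 2.56×10⁻⁴ m².
C = κε₀A/d = 1.90 × 8.85×10⁻¹² × 2.56×10⁻⁴ / 1.45×10⁻⁴ = 2.97×10⁻¹¹ F.
σ = Q/A = CV/A = 2.97×10⁻¹¹ × 551 / 2.56×10⁻⁴ = 6.39×10⁻⁵ C/m².

σ ≈ 63.9 μC/m²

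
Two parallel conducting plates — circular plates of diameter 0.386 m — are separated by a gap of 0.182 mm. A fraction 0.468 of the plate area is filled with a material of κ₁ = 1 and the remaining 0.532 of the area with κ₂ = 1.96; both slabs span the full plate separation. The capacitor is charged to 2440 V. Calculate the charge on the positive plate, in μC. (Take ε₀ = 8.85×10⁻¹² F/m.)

A = π(0.386/2 m)² = 0.117 m².
Side-by-side slabs ⇒ two capacitors in parallel, each spanning the full gap.
C₁ = κ₁ε₀A₁/d = 1.00 × 8.85×10⁻¹² × 5.48×10⁻² / 1.82×10⁻⁴ = 2.66×10⁻⁹ F.
C₂ = κ₂ε₀A₂/d = 1.96 × 8.85×10⁻¹² × 6.23×10⁻² / 1.82×10⁻⁴ = 5.93×10⁻⁹ F.
C = C₁ + C₂ = 8.60×10⁻⁹ F.
Q = CV = 8.60×10⁻⁹ × 2440 = 2.10×10⁻⁵ C.

Q ≈ 21.0 μC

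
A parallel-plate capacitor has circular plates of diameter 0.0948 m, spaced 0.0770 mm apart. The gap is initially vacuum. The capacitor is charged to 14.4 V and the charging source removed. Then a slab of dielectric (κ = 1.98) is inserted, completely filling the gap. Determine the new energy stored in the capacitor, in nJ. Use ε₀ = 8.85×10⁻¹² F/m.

A = π(0.0948/2 m)² = 7.06×10⁻³ m².
Initially C₁ = ε₀A/d = 8.85×10⁻¹² × 7.06×10⁻³ / 7.70×10⁻⁵ = 8.11×10⁻¹⁰ F.
U₁ = 8.41×10⁻⁸ J.
Isolated ⇒ Q is held fixed. C₂ = 1.98 C₁ and U = Q²/(2C), so U₂/U₁ = C₁/C₂ = 0.505.
U₂ = 0.505 × 8.41×10⁻⁸ = 4.25×10⁻⁸ J.

42.5 nJ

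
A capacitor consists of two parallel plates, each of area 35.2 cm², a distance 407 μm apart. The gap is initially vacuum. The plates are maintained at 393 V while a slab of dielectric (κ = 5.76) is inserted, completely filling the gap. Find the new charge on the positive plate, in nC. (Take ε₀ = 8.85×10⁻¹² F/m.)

A = 35.2 cm² = 3.52×10⁻³ m².
Initially C₁ = ε₀A/d = 8.85×10⁻¹² × 3.52×10⁻³ / 4.07×10⁻⁴ = 7.65×10⁻¹¹ F.
Q₁ = 3.01×10⁻⁸ C.
Battery connected ⇒ V is held fixed. C₂ = 5.76 C₁ and Q = CV, so Q₂/Q₁ = C₂/C₁ = 5.76.
Q₂ = 5.76 × 3.01×10⁻⁸ = 1.73×10⁻⁷ C.

Q ≈ 173 nC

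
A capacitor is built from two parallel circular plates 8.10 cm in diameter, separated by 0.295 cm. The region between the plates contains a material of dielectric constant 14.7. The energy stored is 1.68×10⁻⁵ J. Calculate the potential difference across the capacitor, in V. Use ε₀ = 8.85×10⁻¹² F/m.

A = π(8.10/2 cm)² = 5.15×10⁻³ m².
C = κε₀A/d = 14.7 × 8.85×10⁻¹² × 5.15×10⁻³ / 2.95×10⁻³ = 2.27×10⁻¹⁰ F.
V = √(2U/C) = √(2 × 1.68×10⁻⁵ / 2.27×10⁻¹⁰) = 3.85×10² V.

385 V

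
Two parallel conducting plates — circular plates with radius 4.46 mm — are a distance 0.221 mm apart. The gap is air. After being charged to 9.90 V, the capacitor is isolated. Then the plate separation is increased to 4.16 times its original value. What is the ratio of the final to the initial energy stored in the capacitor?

Isolated ⇒ Q is held fixed.
C₂ = 0.240 C₁ and U = Q²/(2C), so U₂/U₁ = C₁/C₂ = 4.16.

U₂/U₁ ≈ 4.16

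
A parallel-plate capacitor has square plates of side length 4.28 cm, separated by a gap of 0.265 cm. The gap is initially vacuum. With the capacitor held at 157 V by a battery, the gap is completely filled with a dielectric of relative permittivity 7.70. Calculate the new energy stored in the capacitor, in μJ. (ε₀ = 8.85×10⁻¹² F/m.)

0.581 μJ

A = (4.28 cm)² = 1.83×10⁻³ m².
Initially C₁ = ε₀A/d = 8.85×10⁻¹² × 1.83×10⁻³ / 2.65×10⁻³ = 6.12×10⁻¹² F.
U₁ = 7.54×10⁻⁸ J.
Battery connected ⇒ V is held fixed. C₂ = 7.70 C₁ and U = ½CV², so U₂/U₁ = C₂/C₁ = 7.70.
U₂ = 7.70 × 7.54×10⁻⁸ = 5.81×10⁻⁷ J.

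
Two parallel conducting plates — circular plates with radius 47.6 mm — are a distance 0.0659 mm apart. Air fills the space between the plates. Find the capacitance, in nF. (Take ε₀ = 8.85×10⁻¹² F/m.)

A = π(47.6 mm)² = 7.12×10⁻³ m².
C = ε₀A/d = 8.85×10⁻¹² × 7.12×10⁻³ / 6.59×10⁻⁵ = 9.56×10⁻¹⁰ F.

0.956 nF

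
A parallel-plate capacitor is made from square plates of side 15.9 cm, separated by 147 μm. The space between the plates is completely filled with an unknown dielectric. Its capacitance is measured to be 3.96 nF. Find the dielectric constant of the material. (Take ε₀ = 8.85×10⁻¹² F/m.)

A = (15.9 cm)² = 2.53×10⁻² m².
κ = Cd/(ε₀A) = 3.96×10⁻⁹ × 1.47×10⁻⁴ / (8.85×10⁻¹² × 2.53×10⁻²) = 2.60.

2.60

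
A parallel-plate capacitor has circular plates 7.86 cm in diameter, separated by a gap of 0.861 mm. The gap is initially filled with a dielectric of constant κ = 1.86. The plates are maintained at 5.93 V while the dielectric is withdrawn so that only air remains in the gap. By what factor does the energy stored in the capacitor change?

Battery connected ⇒ V is held fixed.
C₂ = 0.538 C₁ and U = ½CV², so U₂/U₁ = C₂/C₁ = 0.538.

U₂/U₁ ≈ 0.538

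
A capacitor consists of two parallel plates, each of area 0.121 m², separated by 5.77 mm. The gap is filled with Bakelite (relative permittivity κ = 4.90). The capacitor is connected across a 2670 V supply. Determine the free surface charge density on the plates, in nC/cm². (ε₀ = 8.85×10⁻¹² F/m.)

σ ≈ 2.01 nC/cm²

C = κε₀A/d = 4.90 × 8.85×10⁻¹² × 0.121 / 5.77×10⁻³ = 9.09×10⁻¹⁰ F.
σ = Q/A = CV/A = 9.09×10⁻¹⁰ × 2670 / 0.121 = 2.01×10⁻⁵ C/m².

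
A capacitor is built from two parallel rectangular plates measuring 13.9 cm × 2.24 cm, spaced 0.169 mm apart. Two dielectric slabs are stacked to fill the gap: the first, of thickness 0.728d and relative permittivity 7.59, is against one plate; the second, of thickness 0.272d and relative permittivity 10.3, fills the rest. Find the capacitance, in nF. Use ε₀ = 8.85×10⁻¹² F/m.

A = 13.9 × 2.24 cm² = 3.11×10⁻³ m².
Stacked slabs ⇒ two capacitors in series, each with the full plate area.
C₁ = κ₁ε₀A/d₁ = 7.59 × 8.85×10⁻¹² × 3.11×10⁻³ / 1.23×10⁻⁴ = 1.70×10⁻⁹ F.
C₂ = κ₂ε₀A/d₂ = 10.3 × 8.85×10⁻¹² × 3.11×10⁻³ / 4.60×10⁻⁵ = 6.17×10⁻⁹ F.
C = (1/C₁ + 1/C₂)⁻¹ = 1.33×10⁻⁹ F.

C ≈ 1.33 nF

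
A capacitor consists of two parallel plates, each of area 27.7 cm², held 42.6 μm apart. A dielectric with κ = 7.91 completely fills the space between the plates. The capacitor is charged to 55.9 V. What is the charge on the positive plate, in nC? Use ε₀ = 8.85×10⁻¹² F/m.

A = 27.7 cm² = 2.77×10⁻³ m².
C = κε₀A/d = 7.91 × 8.85×10⁻¹² × 2.77×10⁻³ / 4.26×10⁻⁵ = 4.55×10⁻⁹ F.
Q = CV = 4.55×10⁻⁹ × 55.9 = 2.54×10⁻⁷ C.

Q ≈ 254 nC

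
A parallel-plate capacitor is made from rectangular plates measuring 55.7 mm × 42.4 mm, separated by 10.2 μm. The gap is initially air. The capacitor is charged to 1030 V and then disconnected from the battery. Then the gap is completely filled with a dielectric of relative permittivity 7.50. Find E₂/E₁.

0.133

Isolated ⇒ Q is held fixed.
V₂ = Q/C₂ = V₁/7.50; E = V/d, so E₂/E₁ = (V₂/V₁)(d₁/d₂) = 0.133.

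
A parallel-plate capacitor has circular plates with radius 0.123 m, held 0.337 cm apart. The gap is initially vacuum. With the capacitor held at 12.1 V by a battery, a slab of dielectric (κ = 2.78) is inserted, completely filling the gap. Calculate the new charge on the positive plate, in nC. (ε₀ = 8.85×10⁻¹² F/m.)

A = π(0.123 m)² = 4.75×10⁻² m².
Initially C₁ = ε₀A/d = 8.85×10⁻¹² × 4.75×10⁻² / 3.37×10⁻³ = 1.25×10⁻¹⁰ F.
Q₁ = 1.51×10⁻⁹ C.
Battery connected ⇒ V is held fixed. C₂ = 2.78 C₁ and Q = CV, so Q₂/Q₁ = C₂/C₁ = 2.78.
Q₂ = 2.78 × 1.51×10⁻⁹ = 4.20×10⁻⁹ C.

Q ≈ 4.20 nC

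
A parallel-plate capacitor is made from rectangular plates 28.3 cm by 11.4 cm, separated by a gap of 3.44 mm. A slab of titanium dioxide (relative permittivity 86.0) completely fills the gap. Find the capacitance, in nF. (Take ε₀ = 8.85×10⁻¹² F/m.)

7.14 nF

A = 28.3 × 11.4 cm² = 3.23×10⁻² m².
C = κε₀A/d = 86.0 × 8.85×10⁻¹² × 3.23×10⁻² / 3.44×10⁻³ = 7.14×10⁻⁹ F.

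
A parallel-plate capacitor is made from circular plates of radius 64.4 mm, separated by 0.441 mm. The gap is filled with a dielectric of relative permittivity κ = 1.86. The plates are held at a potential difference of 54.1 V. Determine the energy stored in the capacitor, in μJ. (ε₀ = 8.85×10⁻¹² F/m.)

0.712 μJ

A = π(64.4 mm)² = 1.30×10⁻² m².
C = κε₀A/d = 1.86 × 8.85×10⁻¹² × 1.30×10⁻² / 4.41×10⁻⁴ = 4.86×10⁻¹⁰ F.
U = ½CV² = ½ × 4.86×10⁻¹⁰ × (54.1)² = 7.12×10⁻⁷ J.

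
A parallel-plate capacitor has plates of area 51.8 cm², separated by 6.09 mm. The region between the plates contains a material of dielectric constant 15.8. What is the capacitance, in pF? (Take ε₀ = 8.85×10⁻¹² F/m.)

C ≈ 119 pF

A = 51.8 cm² = 5.18×10⁻³ m².
C = κε₀A/d = 15.8 × 8.85×10⁻¹² × 5.18×10⁻³ / 6.09×10⁻³ = 1.19×10⁻¹⁰ F.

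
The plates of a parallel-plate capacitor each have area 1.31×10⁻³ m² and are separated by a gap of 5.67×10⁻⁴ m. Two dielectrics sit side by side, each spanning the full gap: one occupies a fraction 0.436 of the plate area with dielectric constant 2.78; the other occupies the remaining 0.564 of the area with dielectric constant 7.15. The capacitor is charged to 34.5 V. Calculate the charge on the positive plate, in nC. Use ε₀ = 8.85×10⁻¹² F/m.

Q ≈ 3.70 nC

Side-by-side slabs ⇒ two capacitors in parallel, each spanning the full gap.
C₁ = κ₁ε₀A₁/d = 2.78 × 8.85×10⁻¹² × 5.71×10⁻⁴ / 5.67×10⁻⁴ = 2.48×10⁻¹¹ F.
C₂ = κ₂ε₀A₂/d = 7.15 × 8.85×10⁻¹² × 7.39×10⁻⁴ / 5.67×10⁻⁴ = 8.25×10⁻¹¹ F.
C = C₁ + C₂ = 1.07×10⁻¹⁰ F.
Q = CV = 1.07×10⁻¹⁰ × 34.5 = 3.70×10⁻⁹ C.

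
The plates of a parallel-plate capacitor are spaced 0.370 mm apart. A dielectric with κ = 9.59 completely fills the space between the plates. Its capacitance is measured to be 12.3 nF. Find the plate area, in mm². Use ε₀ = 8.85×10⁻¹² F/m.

A = Cd/(κε₀) = 1.23×10⁻⁸ × 3.70×10⁻⁴ / (9.59 × 8.85×10⁻¹²) = 5.36×10⁻² m².

A ≈ 5.36×10⁴ mm²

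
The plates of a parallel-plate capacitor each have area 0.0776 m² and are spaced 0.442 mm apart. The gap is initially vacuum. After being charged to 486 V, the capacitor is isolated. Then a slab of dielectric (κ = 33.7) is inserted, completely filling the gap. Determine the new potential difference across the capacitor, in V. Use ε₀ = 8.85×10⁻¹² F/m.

V ≈ 14.4 V

Initially C₁ = ε₀A/d = 8.85×10⁻¹² × 7.76×10⁻² / 4.42×10⁻⁴ = 1.55×10⁻⁹ F.
V₁ = 4.86×10² V.
Isolated ⇒ Q is held fixed. C₂ = 33.7 C₁ and V = Q/C, so V₂/V₁ = C₁/C₂ = 0.0297.
V₂ = 0.0297 × 4.86×10² = 14.4 V.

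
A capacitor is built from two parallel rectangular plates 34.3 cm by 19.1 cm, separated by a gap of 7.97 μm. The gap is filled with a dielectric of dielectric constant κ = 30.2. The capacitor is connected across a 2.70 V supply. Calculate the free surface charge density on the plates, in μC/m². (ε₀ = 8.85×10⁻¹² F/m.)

90.5 μC/m²

A = 34.3 × 19.1 cm² = 6.55×10⁻² m².
C = κε₀A/d = 30.2 × 8.85×10⁻¹² × 6.55×10⁻² / 7.97×10⁻⁶ = 2.20×10⁻⁶ F.
σ = Q/A = CV/A = 2.20×10⁻⁶ × 2.70 / 6.55×10⁻² = 9.05×10⁻⁵ C/m².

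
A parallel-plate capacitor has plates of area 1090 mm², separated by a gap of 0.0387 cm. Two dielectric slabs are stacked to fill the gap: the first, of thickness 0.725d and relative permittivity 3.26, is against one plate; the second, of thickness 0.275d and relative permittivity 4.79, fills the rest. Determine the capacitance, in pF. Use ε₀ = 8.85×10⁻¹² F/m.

A = 1090 mm² = 1.09×10⁻³ m².
Stacked slabs ⇒ two capacitors in series, each with the full plate area.
C₁ = κ₁ε₀A/d₁ = 3.26 × 8.85×10⁻¹² × 1.09×10⁻³ / 2.81×10⁻⁴ = 1.12×10⁻¹⁰ F.
C₂ = κ₂ε₀A/d₂ = 4.79 × 8.85×10⁻¹² × 1.09×10⁻³ / 1.06×10⁻⁴ = 4.34×10⁻¹⁰ F.
C = (1/C₁ + 1/C₂)⁻¹ = 8.91×10⁻¹¹ F.

89.1 pF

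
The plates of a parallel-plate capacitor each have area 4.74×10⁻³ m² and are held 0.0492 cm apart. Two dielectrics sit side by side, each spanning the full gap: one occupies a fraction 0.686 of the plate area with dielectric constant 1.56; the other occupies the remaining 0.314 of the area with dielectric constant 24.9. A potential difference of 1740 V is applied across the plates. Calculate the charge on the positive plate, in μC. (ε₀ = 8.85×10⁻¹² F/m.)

1.32 μC

Side-by-side slabs ⇒ two capacitors in parallel, each spanning the full gap.
C₁ = κ₁ε₀A₁/d = 1.56 × 8.85×10⁻¹² × 3.25×10⁻³ / 4.92×10⁻⁴ = 9.12×10⁻¹¹ F.
C₂ = κ₂ε₀A₂/d = 24.9 × 8.85×10⁻¹² × 1.49×10⁻³ / 4.92×10⁻⁴ = 6.67×10⁻¹⁰ F.
C = C₁ + C₂ = 7.58×10⁻¹⁰ F.
Q = CV = 7.58×10⁻¹⁰ × 1740 = 1.32×10⁻⁶ C.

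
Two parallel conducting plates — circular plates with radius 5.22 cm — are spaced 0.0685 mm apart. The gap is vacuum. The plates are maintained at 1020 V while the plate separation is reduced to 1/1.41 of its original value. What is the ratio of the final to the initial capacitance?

C₂/C₁ ≈ 1.41

C = ε₀A/d scales as 1/d, so C₂/C₁ = d₁/d₂ = 1.41.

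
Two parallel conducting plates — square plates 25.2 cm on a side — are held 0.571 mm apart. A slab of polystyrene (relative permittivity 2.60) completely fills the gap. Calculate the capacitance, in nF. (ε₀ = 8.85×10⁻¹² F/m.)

A = (25.2 cm)² = 6.35×10⁻² m².
C = κε₀A/d = 2.60 × 8.85×10⁻¹² × 6.35×10⁻² / 5.71×10⁻⁴ = 2.56×10⁻⁹ F.

2.56 nF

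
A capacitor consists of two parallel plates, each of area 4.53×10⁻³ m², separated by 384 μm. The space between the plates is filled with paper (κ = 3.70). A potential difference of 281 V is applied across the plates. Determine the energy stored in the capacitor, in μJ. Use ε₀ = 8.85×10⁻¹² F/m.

15.3 μJ

C = κε₀A/d = 3.70 × 8.85×10⁻¹² × 4.53×10⁻³ / 3.84×10⁻⁴ = 3.86×10⁻¹⁰ F.
U = ½CV² = ½ × 3.86×10⁻¹⁰ × (281)² = 1.53×10⁻⁵ J.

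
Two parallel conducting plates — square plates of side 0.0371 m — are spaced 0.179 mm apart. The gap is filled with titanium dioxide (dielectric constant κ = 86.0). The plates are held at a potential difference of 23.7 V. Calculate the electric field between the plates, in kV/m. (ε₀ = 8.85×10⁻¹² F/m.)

132 kV/m

E = V/d = 23.7 / 1.79×10⁻⁴ = 1.32×10⁵ V/m.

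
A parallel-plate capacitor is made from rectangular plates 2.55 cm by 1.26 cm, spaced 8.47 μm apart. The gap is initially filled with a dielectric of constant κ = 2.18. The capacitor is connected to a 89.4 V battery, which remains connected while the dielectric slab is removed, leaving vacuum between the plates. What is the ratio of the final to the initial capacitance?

C = κε₀A/d scales with κ, so C₂/C₁ = 1/κ = 1/2.18 = 0.459.

0.459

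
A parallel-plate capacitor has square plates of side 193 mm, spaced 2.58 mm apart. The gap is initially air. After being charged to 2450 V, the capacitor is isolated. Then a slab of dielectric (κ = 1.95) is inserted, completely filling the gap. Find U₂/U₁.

Isolated ⇒ Q is held fixed.
C₂ = 1.95 C₁ and U = Q²/(2C), so U₂/U₁ = C₁/C₂ = 0.513.

U₂/U₁ ≈ 0.513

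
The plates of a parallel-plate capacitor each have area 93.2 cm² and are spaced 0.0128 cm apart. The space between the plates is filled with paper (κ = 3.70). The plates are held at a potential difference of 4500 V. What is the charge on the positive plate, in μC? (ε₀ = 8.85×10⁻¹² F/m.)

10.7 μC

A = 93.2 cm² = 9.32×10⁻³ m².
C = κε₀A/d = 3.70 × 8.85×10⁻¹² × 9.32×10⁻³ / 1.28×10⁻⁴ = 2.38×10⁻⁹ F.
Q = CV = 2.38×10⁻⁹ × 4500 = 1.07×10⁻⁵ C.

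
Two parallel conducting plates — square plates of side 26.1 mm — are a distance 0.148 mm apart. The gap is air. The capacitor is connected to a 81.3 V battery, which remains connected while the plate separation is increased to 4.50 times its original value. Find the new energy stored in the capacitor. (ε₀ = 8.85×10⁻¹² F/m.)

A = (26.1 mm)² = 6.81×10⁻⁴ m².
Initially C₁ = ε₀A/d = 8.85×10⁻¹² × 6.81×10⁻⁴ / 1.48×10⁻⁴ = 4.07×10⁻¹¹ F.
U₁ = 1.35×10⁻⁷ J.
Battery connected ⇒ V is held fixed. C₂ = 0.222 C₁ and U = ½CV², so U₂/U₁ = C₂/C₁ = 0.222.
U₂ = 0.222 × 1.35×10⁻⁷ = 2.99×10⁻⁸ J.

U ≈ 29.9 nJ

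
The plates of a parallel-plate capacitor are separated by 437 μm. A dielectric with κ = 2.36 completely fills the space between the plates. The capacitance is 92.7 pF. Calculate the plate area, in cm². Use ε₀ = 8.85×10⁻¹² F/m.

19.4 cm²

A = Cd/(κε₀) = 9.27×10⁻¹¹ × 4.37×10⁻⁴ / (2.36 × 8.85×10⁻¹²) = 1.94×10⁻³ m².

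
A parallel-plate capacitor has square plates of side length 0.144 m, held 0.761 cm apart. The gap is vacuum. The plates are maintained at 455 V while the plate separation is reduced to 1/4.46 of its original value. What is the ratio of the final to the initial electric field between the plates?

Battery connected ⇒ V is held fixed.
E = V/d, so E₂/E₁ = d₁/d₂ = 4.46.

4.46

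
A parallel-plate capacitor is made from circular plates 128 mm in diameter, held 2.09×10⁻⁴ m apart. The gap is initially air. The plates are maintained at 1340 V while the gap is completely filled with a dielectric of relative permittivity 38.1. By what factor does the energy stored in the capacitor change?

Battery connected ⇒ V is held fixed.
C₂ = 38.1 C₁ and U = ½CV², so U₂/U₁ = C₂/C₁ = 38.1.

U₂/U₁ ≈ 38.1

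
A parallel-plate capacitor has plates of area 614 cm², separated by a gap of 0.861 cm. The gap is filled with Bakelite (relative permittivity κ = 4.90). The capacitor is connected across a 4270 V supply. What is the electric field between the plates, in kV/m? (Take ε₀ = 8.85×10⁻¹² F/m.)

E ≈ 496 kV/m

E = V/d = 4270 / 8.61×10⁻³ = 4.96×10⁵ V/m.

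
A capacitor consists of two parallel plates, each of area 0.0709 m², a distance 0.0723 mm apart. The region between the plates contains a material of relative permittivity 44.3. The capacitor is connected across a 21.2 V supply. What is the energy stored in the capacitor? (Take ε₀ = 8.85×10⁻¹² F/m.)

C = κε₀A/d = 44.3 × 8.85×10⁻¹² × 7.09×10⁻² / 7.23×10⁻⁵ = 3.84×10⁻⁷ F.
U = ½CV² = ½ × 3.84×10⁻⁷ × (21.2)² = 8.64×10⁻⁵ J.

U ≈ 86.4 μJ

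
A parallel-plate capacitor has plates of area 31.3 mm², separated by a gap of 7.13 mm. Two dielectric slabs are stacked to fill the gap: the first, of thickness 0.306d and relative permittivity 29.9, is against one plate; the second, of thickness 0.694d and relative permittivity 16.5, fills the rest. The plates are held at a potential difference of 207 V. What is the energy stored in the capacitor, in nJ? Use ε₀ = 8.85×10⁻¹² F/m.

A = 31.3 mm² = 3.13×10⁻⁵ m².
Stacked slabs ⇒ two capacitors in series, each with the full plate area.
C₁ = κ₁ε₀A/d₁ = 29.9 × 8.85×10⁻¹² × 3.13×10⁻⁵ / 2.18×10⁻³ = 3.80×10⁻¹² F.
C₂ = κ₂ε₀A/d₂ = 16.5 × 8.85×10⁻¹² × 3.13×10⁻⁵ / 4.95×10⁻³ = 9.24×10⁻¹³ F.
C = (1/C₁ + 1/C₂)⁻¹ = 7.43×10⁻¹³ F.
U = ½CV² = ½ × 7.43×10⁻¹³ × (207)² = 1.59×10⁻⁸ J.

U ≈ 15.9 nJ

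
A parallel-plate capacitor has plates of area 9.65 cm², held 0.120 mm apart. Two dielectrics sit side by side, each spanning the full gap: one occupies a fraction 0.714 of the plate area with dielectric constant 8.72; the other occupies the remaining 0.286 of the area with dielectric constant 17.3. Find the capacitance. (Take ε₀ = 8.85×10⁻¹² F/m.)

A = 9.65 cm² = 9.65×10⁻⁴ m².
Side-by-side slabs ⇒ two capacitors in parallel, each spanning the full gap.
C₁ = κ₁ε₀A₁/d = 8.72 × 8.85×10⁻¹² × 6.89×10⁻⁴ / 1.20×10⁻⁴ = 4.43×10⁻¹⁰ F.
C₂ = κ₂ε₀A₂/d = 17.3 × 8.85×10⁻¹² × 2.76×10⁻⁴ / 1.20×10⁻⁴ = 3.52×10⁻¹⁰ F.
C = C₁ + C₂ = 7.95×10⁻¹⁰ F.

C ≈ 0.795 nF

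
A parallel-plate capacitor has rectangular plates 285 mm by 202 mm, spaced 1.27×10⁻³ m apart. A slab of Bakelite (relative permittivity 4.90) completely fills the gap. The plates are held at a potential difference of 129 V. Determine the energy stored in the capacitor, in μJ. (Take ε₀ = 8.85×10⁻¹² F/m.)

A = 285 × 202 mm² = 5.76×10⁻² m².
C = κε₀A/d = 4.90 × 8.85×10⁻¹² × 5.76×10⁻² / 1.27×10⁻³ = 1.97×10⁻⁹ F.
U = ½CV² = ½ × 1.97×10⁻⁹ × (129)² = 1.64×10⁻⁵ J.

U ≈ 16.4 μJ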